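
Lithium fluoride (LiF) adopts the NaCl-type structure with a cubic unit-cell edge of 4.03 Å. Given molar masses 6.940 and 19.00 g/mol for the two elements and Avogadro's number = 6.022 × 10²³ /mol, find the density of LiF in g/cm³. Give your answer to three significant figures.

The NaCl-type structure contains Z = 4 formula units per cell; M(LiF) = 6.940 + 19.00 = 25.94 g/mol.
a³ = (4.030 × 10^-8 cm)³ = 6.545 × 10^-23 cm³.
ρ = 4 × 25.94 / (6.022 × 10²³ × 6.545 × 10^-23) = 2.633 g/cm³.

2.63 g/cm³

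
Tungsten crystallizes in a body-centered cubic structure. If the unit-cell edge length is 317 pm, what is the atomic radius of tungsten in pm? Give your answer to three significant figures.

In a BCC lattice, atoms touch along the body diagonal, so √3·a = 4r.
r = √3·a/4 = 1.7321 × 317 / 4 = 137 pm.

137 pm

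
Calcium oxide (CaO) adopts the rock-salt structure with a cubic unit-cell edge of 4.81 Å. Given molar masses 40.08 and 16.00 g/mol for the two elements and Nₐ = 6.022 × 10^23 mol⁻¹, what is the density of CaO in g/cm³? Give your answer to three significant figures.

The rock-salt structure contains Z = 4 formula units per cell; M(CaO) = 40.08 + 16.00 = 56.08 g/mol.
a³ = (4.810 × 10^-8 cm)³ = 1.113 × 10^-22 cm³.
ρ = 4 × 56.08 / (6.022 × 10²³ × 1.113 × 10^-22) = 3.347 g/cm³.

3.35 g/cm³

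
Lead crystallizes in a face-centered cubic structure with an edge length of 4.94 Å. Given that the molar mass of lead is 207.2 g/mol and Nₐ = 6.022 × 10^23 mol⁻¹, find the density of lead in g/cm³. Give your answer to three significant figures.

11.4 g/cm³

An FCC unit cell contains Z = 4 atoms.
Cell volume: a³ = (4.94 Å)³ = (4.940 × 10^-8 cm)³ = 1.206 × 10^-22 cm³.
ρ = Z·M/(N_A·a³) = 4 × 207.2 / (6.022 × 10²³ × 1.206 × 10^-22) = 11.42 g/cm³.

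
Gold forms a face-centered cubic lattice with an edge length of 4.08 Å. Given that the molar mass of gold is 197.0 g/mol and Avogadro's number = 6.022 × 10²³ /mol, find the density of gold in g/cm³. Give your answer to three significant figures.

An FCC unit cell contains Z = 4 atoms.
Cell volume: a³ = (4.08 Å)³ = (4.080 × 10^-8 cm)³ = 6.792 × 10^-23 cm³.
ρ = Z·M/(N_A·a³) = 4 × 197.0 / (6.022 × 10²³ × 6.792 × 10^-23) = 19.27 g/cm³.

19.3 g/cm³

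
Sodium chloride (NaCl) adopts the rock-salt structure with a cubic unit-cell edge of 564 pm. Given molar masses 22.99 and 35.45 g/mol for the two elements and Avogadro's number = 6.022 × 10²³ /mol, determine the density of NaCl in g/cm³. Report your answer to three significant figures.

2.16 g/cm³

The rock-salt structure contains Z = 4 formula units per cell; M(NaCl) = 22.99 + 35.45 = 58.44 g/mol.
a³ = (5.640 × 10^-8 cm)³ = 1.794 × 10^-22 cm³.
ρ = 4 × 58.44 / (6.022 × 10²³ × 1.794 × 10^-22) = 2.164 g/cm³.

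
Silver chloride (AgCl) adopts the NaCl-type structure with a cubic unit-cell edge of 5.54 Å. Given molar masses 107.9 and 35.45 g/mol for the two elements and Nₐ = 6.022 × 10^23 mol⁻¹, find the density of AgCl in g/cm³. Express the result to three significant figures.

The NaCl-type structure contains Z = 4 formula units per cell; M(AgCl) = 107.9 + 35.45 = 143.35 g/mol.
a³ = (5.540 × 10^-8 cm)³ = 1.700 × 10^-22 cm³.
ρ = 4 × 143.35 / (6.022 × 10²³ × 1.700 × 10^-22) = 5.600 g/cm³.

5.60 g/cm³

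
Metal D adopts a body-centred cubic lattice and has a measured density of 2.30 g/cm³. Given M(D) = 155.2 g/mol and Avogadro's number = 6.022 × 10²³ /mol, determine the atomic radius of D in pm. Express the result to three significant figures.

263 pm

For a BCC cell (Z = 2), a³ = Z·M/(N_A·ρ) = 2 × 155.2 / (6.022 × 10²³ × 2.300) = 2.241 × 10^-22 cm³, so a = 6.074 × 10^-8 cm = 607.4 pm.
Atoms touch along the body diagonal, so √3·a = 4r, so r = 0.4330 × a = 263 pm.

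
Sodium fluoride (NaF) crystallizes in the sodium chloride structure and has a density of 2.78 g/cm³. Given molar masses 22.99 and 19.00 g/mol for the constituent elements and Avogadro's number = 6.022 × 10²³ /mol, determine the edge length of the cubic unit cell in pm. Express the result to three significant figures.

M(NaF) = 41.99 g/mol; Z = 4 formula units per cell.
a³ = Z·M/(N_A·ρ) = 4 × 41.99 / (6.022 × 10²³ × 2.78) = 1.003 × 10^-22 cm³, so a = 4.647 × 10^-8 cm = 465 pm.

465 pm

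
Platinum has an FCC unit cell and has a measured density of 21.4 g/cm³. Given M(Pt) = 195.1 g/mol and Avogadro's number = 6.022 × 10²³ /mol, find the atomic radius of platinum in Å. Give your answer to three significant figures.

1.39 Å

For an FCC cell (Z = 4), a³ = Z·M/(N_A·ρ) = 4 × 195.1 / (6.022 × 10²³ × 21.40) = 6.056 × 10^-23 cm³, so a = 3.927 × 10^-8 cm = 3.927 Å.
Atoms touch along the face diagonal, so √2·a = 4r, so r = 0.3536 × a = 1.39 Å.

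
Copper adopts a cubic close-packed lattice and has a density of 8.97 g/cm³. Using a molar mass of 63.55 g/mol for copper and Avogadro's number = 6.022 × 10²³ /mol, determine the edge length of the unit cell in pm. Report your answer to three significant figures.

With Z = 4 atoms per FCC cell, a³ = Z·M/(N_A·ρ) = 4 × 63.55 / (6.022 × 10²³ × 8.970 g/cm³) = 4.706 × 10^-23 cm³.
a = (4.706 × 10^-23)^(1/3) = 3.610 × 10^-8 cm = 361 pm.

361 pm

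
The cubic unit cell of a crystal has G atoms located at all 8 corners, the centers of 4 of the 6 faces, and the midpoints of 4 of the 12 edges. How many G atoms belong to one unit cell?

4

Corner atoms are shared by 8 cells (1/8 each), face atoms by 2 (1/2 each), edge atoms by 4 (1/4 each).
Net atoms = 8 × 1/8 + 4 × 1/2 + 4 × 1/4 = 1 + 2 + 1 = 4.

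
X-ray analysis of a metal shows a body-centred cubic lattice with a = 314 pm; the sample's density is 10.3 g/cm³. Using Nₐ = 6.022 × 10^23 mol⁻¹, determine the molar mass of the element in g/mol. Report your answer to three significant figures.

96.0 g/mol

A BCC cell has Z = 2 atoms; a = 3.140 × 10^-8 cm.
M = ρ·N_A·a³/Z = 10.3 × 6.022 × 10²³ × 3.096 × 10^-23 / 2 = 96.0 g/mol.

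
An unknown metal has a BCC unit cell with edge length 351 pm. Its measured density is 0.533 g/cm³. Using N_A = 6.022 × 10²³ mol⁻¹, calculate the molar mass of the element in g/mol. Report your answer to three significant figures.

6.94 g/mol

A BCC cell has Z = 2 atoms; a = 3.510 × 10^-8 cm.
M = ρ·N_A·a³/Z = 0.533 × 6.022 × 10²³ × 4.324 × 10^-23 / 2 = 6.94 g/mol.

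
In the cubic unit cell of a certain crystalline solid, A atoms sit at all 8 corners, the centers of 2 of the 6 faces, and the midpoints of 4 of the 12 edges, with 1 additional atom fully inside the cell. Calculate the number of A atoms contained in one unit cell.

Corner atoms are shared by 8 cells (1/8 each), face atoms by 2 (1/2 each), edge atoms by 4 (1/4 each), interior atoms are unshared.
Net atoms = 8 × 1/8 + 2 × 1/2 + 4 × 1/4 + 1 = 1 + 1 + 1 + 1 = 4.

4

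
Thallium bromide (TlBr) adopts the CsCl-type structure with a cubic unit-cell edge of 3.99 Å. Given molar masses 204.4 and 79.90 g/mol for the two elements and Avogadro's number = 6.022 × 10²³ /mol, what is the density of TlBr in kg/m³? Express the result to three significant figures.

The CsCl-type structure contains Z = 1 formula unit per cell; M(TlBr) = 204.4 + 79.90 = 284.3 g/mol.
a³ = (3.990 × 10^-8 cm)³ = 6.352 × 10^-23 cm³.
ρ = 1 × 284.3 / (6.022 × 10²³ × 6.352 × 10^-23) = 7.432 g/cm³ = 7430 kg/m³.

7430 kg/m³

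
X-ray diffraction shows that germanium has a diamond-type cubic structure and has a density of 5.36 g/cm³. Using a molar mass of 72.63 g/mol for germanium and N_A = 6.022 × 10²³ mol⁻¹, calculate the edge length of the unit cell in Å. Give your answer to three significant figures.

With Z = 8 atoms per diamond cubic cell, a³ = Z·M/(N_A·ρ) = 8 × 72.63 / (6.022 × 10²³ × 5.360 g/cm³) = 1.800 × 10^-22 cm³.
a = (1.800 × 10^-22)^(1/3) = 5.646 × 10^-8 cm = 5.65 Å.

5.65 Å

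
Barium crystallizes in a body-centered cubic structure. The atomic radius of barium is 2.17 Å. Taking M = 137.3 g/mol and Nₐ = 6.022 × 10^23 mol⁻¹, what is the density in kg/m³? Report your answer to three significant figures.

In a BCC lattice, atoms touch along the body diagonal, so √3·a = 4r, giving a = 5.011 Å = 5.011 × 10^-8 cm.
With Z = 2, ρ = Z·M/(N_A·a³) = 2 × 137.3 / (6.022 × 10²³ × 1.259 × 10^-22) = 3.623 g/cm³ = 3620 kg/m³.

3620 kg/m³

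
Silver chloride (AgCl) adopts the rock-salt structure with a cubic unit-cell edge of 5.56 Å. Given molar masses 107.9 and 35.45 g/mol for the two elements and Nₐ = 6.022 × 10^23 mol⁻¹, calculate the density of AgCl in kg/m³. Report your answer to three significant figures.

The rock-salt structure contains Z = 4 formula units per cell; M(AgCl) = 107.9 + 35.45 = 143.35 g/mol.
a³ = (5.560 × 10^-8 cm)³ = 1.719 × 10^-22 cm³.
ρ = 4 × 143.35 / (6.022 × 10²³ × 1.719 × 10^-22) = 5.540 g/cm³ = 5540 kg/m³.

5540 kg/m³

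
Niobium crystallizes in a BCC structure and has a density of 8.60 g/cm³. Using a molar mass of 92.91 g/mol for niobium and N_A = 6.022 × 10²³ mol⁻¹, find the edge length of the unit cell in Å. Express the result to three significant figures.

3.30 Å

With Z = 2 atoms per BCC cell, a³ = Z·M/(N_A·ρ) = 2 × 92.91 / (6.022 × 10²³ × 8.600 g/cm³) = 3.588 × 10^-23 cm³.
a = (3.588 × 10^-23)^(1/3) = 3.298 × 10^-8 cm = 3.30 Å.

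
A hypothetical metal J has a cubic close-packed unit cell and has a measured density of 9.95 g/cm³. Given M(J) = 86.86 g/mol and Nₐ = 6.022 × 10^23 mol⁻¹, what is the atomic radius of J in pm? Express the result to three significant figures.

For an FCC cell (Z = 4), a³ = Z·M/(N_A·ρ) = 4 × 86.86 / (6.022 × 10²³ × 9.950) = 5.799 × 10^-23 cm³, so a = 3.871 × 10^-8 cm = 387.1 pm.
Atoms touch along the face diagonal, so √2·a = 4r, so r = 0.3536 × a = 137 pm.

137 pm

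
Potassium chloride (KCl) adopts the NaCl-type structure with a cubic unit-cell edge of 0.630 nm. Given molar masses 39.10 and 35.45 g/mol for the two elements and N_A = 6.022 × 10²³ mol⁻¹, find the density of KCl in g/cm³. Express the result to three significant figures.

1.98 g/cm³

The NaCl-type structure contains Z = 4 formula units per cell; M(KCl) = 39.10 + 35.45 = 74.55 g/mol.
a³ = (6.300 × 10^-8 cm)³ = 2.500 × 10^-22 cm³.
ρ = 4 × 74.55 / (6.022 × 10²³ × 2.500 × 10^-22) = 1.980 g/cm³.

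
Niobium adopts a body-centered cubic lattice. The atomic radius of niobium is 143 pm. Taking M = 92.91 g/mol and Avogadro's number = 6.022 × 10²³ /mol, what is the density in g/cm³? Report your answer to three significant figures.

8.57 g/cm³

In a BCC lattice, atoms touch along the body diagonal, so √3·a = 4r, giving a = 330.2 pm = 3.302 × 10^-8 cm.
With Z = 2, ρ = Z·M/(N_A·a³) = 2 × 92.91 / (6.022 × 10²³ × 3.602 × 10^-23) = 8.567 g/cm³.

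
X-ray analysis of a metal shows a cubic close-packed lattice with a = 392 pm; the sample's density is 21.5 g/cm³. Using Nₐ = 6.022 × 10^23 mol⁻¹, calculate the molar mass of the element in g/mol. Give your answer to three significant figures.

195 g/mol

An FCC cell has Z = 4 atoms; a = 3.920 × 10^-8 cm.
M = ρ·N_A·a³/Z = 21.5 × 6.022 × 10²³ × 6.024 × 10^-23 / 4 = 195 g/mol.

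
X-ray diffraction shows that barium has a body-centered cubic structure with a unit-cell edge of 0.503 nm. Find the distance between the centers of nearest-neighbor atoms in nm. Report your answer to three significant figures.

0.436 nm

In a BCC structure, atoms touch along the body diagonal, so √3·a = 4r; the nearest-neighbor distance equals 2r = 0.8660·a.
d = 0.8660 × 0.503 = 0.436 nm.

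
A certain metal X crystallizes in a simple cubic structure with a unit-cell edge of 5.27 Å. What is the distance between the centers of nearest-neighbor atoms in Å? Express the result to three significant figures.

In a simple cubic structure, atoms touch along the cell edge, so a = 2r; the nearest-neighbor distance equals 2r = 1.000·a.
d = 1.000 × 5.27 = 5.27 Å.

5.27 Å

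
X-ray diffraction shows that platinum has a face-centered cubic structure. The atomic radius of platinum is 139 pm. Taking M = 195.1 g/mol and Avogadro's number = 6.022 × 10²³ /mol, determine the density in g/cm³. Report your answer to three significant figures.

In an FCC lattice, atoms touch along the face diagonal, so √2·a = 4r, giving a = 393.2 pm = 3.932 × 10^-8 cm.
With Z = 4, ρ = Z·M/(N_A·a³) = 4 × 195.1 / (6.022 × 10²³ × 6.077 × 10^-23) = 21.33 g/cm³.

21.3 g/cm³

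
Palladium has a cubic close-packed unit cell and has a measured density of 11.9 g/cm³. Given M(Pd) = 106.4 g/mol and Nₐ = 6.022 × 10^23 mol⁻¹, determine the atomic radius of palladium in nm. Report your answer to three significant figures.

0.138 nm

For an FCC cell (Z = 4), a³ = Z·M/(N_A·ρ) = 4 × 106.4 / (6.022 × 10²³ × 11.90) = 5.939 × 10^-23 cm³, so a = 3.902 × 10^-8 cm = 0.3902 nm.
Atoms touch along the face diagonal, so √2·a = 4r, so r = 0.3536 × a = 0.138 nm.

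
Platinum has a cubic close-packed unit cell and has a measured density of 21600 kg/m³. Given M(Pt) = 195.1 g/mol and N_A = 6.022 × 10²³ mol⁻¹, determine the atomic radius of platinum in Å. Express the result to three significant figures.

1.38 Å

For an FCC cell (Z = 4), a³ = Z·M/(N_A·ρ) = 4 × 195.1 / (6.022 × 10²³ × 21.60) = 6.000 × 10^-23 cm³, so a = 3.915 × 10^-8 cm = 3.915 Å.
Atoms touch along the face diagonal, so √2·a = 4r, so r = 0.3536 × a = 1.38 Å.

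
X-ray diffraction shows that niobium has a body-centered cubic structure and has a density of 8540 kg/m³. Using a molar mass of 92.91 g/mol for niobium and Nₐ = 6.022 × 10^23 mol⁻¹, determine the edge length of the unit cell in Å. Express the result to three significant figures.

3.31 Å

With Z = 2 atoms per BCC cell, a³ = Z·M/(N_A·ρ) = 2 × 92.91 / (6.022 × 10²³ × 8.540 g/cm³) = 3.613 × 10^-23 cm³.
a = (3.613 × 10^-23)^(1/3) = 3.306 × 10^-8 cm = 3.31 Å.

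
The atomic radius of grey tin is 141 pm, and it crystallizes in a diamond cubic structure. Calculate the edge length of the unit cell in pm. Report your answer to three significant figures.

In a diamond cubic lattice, nearest neighbors lie along the body diagonal with √3·a = 8r.
a = 8r/√3 = 8 × 141 / 1.7321 = 651 pm.

651 pm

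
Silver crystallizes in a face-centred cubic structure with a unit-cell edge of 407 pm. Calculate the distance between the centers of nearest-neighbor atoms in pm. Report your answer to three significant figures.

In an FCC structure, atoms touch along the face diagonal, so √2·a = 4r; the nearest-neighbor distance equals 2r = 0.7071·a.
d = 0.7071 × 407 = 288 pm.

288 pm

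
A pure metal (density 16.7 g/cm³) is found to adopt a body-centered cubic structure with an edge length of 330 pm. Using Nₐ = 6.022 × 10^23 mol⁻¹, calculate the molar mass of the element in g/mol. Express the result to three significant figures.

181 g/mol

A BCC cell has Z = 2 atoms; a = 3.300 × 10^-8 cm.
M = ρ·N_A·a³/Z = 16.7 × 6.022 × 10²³ × 3.594 × 10^-23 / 2 = 181 g/mol.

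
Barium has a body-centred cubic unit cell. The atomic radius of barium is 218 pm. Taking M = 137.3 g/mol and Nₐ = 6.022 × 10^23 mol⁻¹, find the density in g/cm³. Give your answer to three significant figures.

3.57 g/cm³

In a BCC lattice, atoms touch along the body diagonal, so √3·a = 4r, giving a = 503.4 pm = 5.034 × 10^-8 cm.
With Z = 2, ρ = Z·M/(N_A·a³) = 2 × 137.3 / (6.022 × 10²³ × 1.276 × 10^-22) = 3.573 g/cm³.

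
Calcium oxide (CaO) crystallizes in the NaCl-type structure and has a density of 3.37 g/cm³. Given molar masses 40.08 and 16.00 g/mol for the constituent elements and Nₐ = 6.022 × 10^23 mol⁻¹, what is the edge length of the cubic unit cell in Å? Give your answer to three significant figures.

M(CaO) = 56.08 g/mol; Z = 4 formula units per cell.
a³ = Z·M/(N_A·ρ) = 4 × 56.08 / (6.022 × 10²³ × 3.37) = 1.105 × 10^-22 cm³, so a = 4.799 × 10^-8 cm = 4.80 Å.

4.80 Å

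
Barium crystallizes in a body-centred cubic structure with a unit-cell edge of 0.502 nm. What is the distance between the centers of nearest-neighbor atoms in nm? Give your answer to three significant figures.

In a BCC structure, atoms touch along the body diagonal, so √3·a = 4r; the nearest-neighbor distance equals 2r = 0.8660·a.
d = 0.8660 × 0.502 = 0.435 nm.

0.435 nm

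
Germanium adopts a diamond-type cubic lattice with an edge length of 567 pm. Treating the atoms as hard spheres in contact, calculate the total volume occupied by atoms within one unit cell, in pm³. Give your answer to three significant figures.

6.20 × 10^7 pm³

In a diamond cubic lattice nearest neighbors lie along the body diagonal with √3·a = 8r, so r = 0.2165a = 122.8 pm.
V_atoms = Z × (4/3)πr³ = 8 × (4/3)π × (122.8)³ = 6.20 × 10^7 pm³.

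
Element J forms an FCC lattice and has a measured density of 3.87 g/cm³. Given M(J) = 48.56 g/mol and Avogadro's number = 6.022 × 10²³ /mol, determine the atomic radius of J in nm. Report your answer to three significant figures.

For an FCC cell (Z = 4), a³ = Z·M/(N_A·ρ) = 4 × 48.56 / (6.022 × 10²³ × 3.870) = 8.335 × 10^-23 cm³, so a = 4.368 × 10^-8 cm = 0.4368 nm.
Atoms touch along the face diagonal, so √2·a = 4r, so r = 0.3536 × a = 0.154 nm.

0.154 nm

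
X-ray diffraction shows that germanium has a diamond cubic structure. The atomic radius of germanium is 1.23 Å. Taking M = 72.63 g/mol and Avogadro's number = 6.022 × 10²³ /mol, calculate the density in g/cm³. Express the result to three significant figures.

In a diamond cubic lattice, nearest neighbors lie along the body diagonal with √3·a = 8r, giving a = 5.681 Å = 5.681 × 10^-8 cm.
With Z = 8, ρ = Z·M/(N_A·a³) = 8 × 72.63 / (6.022 × 10²³ × 1.834 × 10^-22) = 5.262 g/cm³.

5.26 g/cm³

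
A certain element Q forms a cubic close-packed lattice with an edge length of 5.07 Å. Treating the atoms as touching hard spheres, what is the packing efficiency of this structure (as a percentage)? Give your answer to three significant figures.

In an FCC lattice atoms touch along the face diagonal, so √2·a = 4r, so r = 0.3536a = 1.793 Å.
Packing fraction = Z·(4/3)πr³ / a³ = 4 × (4/3)π × (1.793)³ / (5.07)³ = 0.7405 = 74.0%.

74.0%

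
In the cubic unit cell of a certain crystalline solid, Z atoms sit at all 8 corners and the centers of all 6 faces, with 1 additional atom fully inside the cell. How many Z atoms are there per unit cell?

5

Corner atoms are shared by 8 cells (1/8 each), face atoms by 2 (1/2 each), interior atoms are unshared.
Net atoms = 8 × 1/8 + 6 × 1/2 + 1 = 1 + 3 + 1 = 5.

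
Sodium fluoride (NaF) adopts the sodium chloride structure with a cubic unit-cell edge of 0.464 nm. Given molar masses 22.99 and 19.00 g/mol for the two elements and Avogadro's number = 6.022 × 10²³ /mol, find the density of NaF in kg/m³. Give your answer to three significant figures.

The sodium chloride structure contains Z = 4 formula units per cell; M(NaF) = 22.99 + 19.00 = 41.99 g/mol.
a³ = (4.640 × 10^-8 cm)³ = 9.990 × 10^-23 cm³.
ρ = 4 × 41.99 / (6.022 × 10²³ × 9.990 × 10^-23) = 2.792 g/cm³ = 2790 kg/m³.

2790 kg/m³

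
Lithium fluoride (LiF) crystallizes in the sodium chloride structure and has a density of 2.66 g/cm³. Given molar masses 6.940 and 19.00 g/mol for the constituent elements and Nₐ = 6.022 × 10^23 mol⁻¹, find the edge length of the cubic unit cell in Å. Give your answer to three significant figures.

M(LiF) = 25.94 g/mol; Z = 4 formula units per cell.
a³ = Z·M/(N_A·ρ) = 4 × 25.94 / (6.022 × 10²³ × 2.66) = 6.478 × 10^-23 cm³, so a = 4.016 × 10^-8 cm = 4.02 Å.

4.02 Å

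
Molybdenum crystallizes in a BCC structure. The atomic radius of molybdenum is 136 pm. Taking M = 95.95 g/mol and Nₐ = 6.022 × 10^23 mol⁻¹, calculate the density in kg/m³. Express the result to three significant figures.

In a BCC lattice, atoms touch along the body diagonal, so √3·a = 4r, giving a = 314.1 pm = 3.141 × 10^-8 cm.
With Z = 2, ρ = Z·M/(N_A·a³) = 2 × 95.95 / (6.022 × 10²³ × 3.098 × 10^-23) = 10.29 g/cm³ = 10300 kg/m³.

10300 kg/m³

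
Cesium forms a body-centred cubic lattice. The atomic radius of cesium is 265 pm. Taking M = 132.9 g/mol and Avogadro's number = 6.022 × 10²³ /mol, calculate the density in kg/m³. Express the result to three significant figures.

In a BCC lattice, atoms touch along the body diagonal, so √3·a = 4r, giving a = 612.0 pm = 6.120 × 10^-8 cm.
With Z = 2, ρ = Z·M/(N_A·a³) = 2 × 132.9 / (6.022 × 10²³ × 2.292 × 10^-22) = 1.926 g/cm³ = 1930 kg/m³.

1930 kg/m³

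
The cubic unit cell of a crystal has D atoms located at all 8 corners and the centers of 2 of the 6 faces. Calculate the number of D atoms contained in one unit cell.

Corner atoms are shared by 8 cells (1/8 each), face atoms by 2 (1/2 each).
Net atoms = 8 × 1/8 + 2 × 1/2 = 1 + 1 = 2.

2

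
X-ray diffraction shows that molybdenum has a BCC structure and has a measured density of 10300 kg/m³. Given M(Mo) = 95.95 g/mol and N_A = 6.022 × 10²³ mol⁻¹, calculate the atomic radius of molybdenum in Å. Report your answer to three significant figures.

1.36 Å

For a BCC cell (Z = 2), a³ = Z·M/(N_A·ρ) = 2 × 95.95 / (6.022 × 10²³ × 10.30) = 3.094 × 10^-23 cm³, so a = 3.139 × 10^-8 cm = 3.139 Å.
Atoms touch along the body diagonal, so √3·a = 4r, so r = 0.4330 × a = 1.36 Å.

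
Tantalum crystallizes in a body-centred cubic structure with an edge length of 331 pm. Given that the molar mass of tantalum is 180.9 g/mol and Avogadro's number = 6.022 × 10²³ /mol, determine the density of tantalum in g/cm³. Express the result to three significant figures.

16.6 g/cm³

A BCC unit cell contains Z = 2 atoms.
Cell volume: a³ = (331 pm)³ = (3.310 × 10^-8 cm)³ = 3.626 × 10^-23 cm³.
ρ = Z·M/(N_A·a³) = 2 × 180.9 / (6.022 × 10²³ × 3.626 × 10^-23) = 16.57 g/cm³.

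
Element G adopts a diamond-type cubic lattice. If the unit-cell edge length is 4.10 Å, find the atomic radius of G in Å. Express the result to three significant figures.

0.888 Å

In a diamond cubic lattice, nearest neighbors lie along the body diagonal with √3·a = 8r.
r = √3·a/8 = 1.7321 × 4.10 / 8 = 0.888 Å.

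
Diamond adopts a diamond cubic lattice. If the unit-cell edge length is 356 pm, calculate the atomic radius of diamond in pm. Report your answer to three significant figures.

In a diamond cubic lattice, nearest neighbors lie along the body diagonal with √3·a = 8r.
r = √3·a/8 = 1.7321 × 356 / 8 = 77.1 pm.

77.1 pm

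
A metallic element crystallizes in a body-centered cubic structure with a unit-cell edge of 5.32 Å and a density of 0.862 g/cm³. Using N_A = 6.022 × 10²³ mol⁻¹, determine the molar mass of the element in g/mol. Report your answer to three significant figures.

A BCC cell has Z = 2 atoms; a = 5.320 × 10^-8 cm.
M = ρ·N_A·a³/Z = 0.862 × 6.022 × 10²³ × 1.506 × 10^-22 / 2 = 39.1 g/mol.

39.1 g/mol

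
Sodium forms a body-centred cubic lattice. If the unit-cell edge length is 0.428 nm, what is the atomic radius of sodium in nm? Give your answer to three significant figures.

0.185 nm

In a BCC lattice, atoms touch along the body diagonal, so √3·a = 4r.
r = √3·a/4 = 1.7321 × 0.428 / 4 = 0.185 nm.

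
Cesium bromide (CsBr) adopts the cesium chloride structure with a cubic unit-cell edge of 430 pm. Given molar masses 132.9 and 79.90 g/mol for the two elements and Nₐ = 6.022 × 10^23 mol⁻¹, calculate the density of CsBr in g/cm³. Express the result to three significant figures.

4.44 g/cm³

The cesium chloride structure contains Z = 1 formula unit per cell; M(CsBr) = 132.9 + 79.90 = 212.8 g/mol.
a³ = (4.300 × 10^-8 cm)³ = 7.951 × 10^-23 cm³.
ρ = 1 × 212.8 / (6.022 × 10²³ × 7.951 × 10^-23) = 4.445 g/cm³.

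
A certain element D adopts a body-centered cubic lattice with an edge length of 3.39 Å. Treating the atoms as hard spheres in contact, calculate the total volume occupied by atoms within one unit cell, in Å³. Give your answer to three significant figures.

26.5 Å³

In a BCC lattice atoms touch along the body diagonal, so √3·a = 4r, so r = 0.4330a = 1.468 Å.
V_atoms = Z × (4/3)πr³ = 2 × (4/3)π × (1.468)³ = 26.5 Å³.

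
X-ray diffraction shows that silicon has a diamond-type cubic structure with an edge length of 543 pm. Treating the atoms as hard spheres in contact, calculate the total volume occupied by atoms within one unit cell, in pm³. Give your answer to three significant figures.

In a diamond cubic lattice nearest neighbors lie along the body diagonal with √3·a = 8r, so r = 0.2165a = 117.6 pm.
V_atoms = Z × (4/3)πr³ = 8 × (4/3)π × (117.6)³ = 5.44 × 10^7 pm³.

5.44 × 10^7 pm³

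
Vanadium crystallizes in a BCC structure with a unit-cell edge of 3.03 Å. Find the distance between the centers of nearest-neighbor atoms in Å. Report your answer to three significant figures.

2.62 Å

In a BCC structure, atoms touch along the body diagonal, so √3·a = 4r; the nearest-neighbor distance equals 2r = 0.8660·a.
d = 0.8660 × 3.03 = 2.62 Å.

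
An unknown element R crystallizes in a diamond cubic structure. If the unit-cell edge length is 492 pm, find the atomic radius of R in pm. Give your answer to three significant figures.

107 pm

In a diamond cubic lattice, nearest neighbors lie along the body diagonal with √3·a = 8r.
r = √3·a/8 = 1.7321 × 492 / 8 = 107 pm.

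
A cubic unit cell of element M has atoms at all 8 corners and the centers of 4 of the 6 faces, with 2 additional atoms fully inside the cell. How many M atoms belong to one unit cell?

Corner atoms are shared by 8 cells (1/8 each), face atoms by 2 (1/2 each), interior atoms are unshared.
Net atoms = 8 × 1/8 + 4 × 1/2 + 2 = 1 + 2 + 2 = 5.

5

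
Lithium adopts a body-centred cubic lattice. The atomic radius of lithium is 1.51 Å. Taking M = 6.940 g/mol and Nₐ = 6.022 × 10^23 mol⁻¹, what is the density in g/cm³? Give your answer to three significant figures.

In a BCC lattice, atoms touch along the body diagonal, so √3·a = 4r, giving a = 3.487 Å = 3.487 × 10^-8 cm.
With Z = 2, ρ = Z·M/(N_A·a³) = 2 × 6.940 / (6.022 × 10²³ × 4.241 × 10^-23) = 0.5435 g/cm³.

0.544 g/cm³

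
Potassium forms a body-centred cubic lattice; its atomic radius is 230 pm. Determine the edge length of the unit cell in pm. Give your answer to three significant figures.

531 pm

In a BCC lattice, atoms touch along the body diagonal, so √3·a = 4r.
a = 4r/√3 = 4 × 230 / 1.7321 = 531 pm.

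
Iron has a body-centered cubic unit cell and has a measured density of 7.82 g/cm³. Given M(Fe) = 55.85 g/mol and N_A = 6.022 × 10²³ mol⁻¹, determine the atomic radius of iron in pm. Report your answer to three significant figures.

For a BCC cell (Z = 2), a³ = Z·M/(N_A·ρ) = 2 × 55.85 / (6.022 × 10²³ × 7.820) = 2.372 × 10^-23 cm³, so a = 2.873 × 10^-8 cm = 287.3 pm.
Atoms touch along the body diagonal, so √3·a = 4r, so r = 0.4330 × a = 124 pm.

124 pm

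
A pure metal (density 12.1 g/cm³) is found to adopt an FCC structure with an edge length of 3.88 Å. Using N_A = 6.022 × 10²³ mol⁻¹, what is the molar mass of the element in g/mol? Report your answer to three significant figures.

An FCC cell has Z = 4 atoms; a = 3.880 × 10^-8 cm.
M = ρ·N_A·a³/Z = 12.1 × 6.022 × 10²³ × 5.841 × 10^-23 / 4 = 106 g/mol.

106 g/mol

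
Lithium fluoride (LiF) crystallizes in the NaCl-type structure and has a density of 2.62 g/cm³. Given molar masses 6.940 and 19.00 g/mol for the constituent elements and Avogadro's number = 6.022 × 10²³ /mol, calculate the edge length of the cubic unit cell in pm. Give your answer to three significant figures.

404 pm

M(LiF) = 25.94 g/mol; Z = 4 formula units per cell.
a³ = Z·M/(N_A·ρ) = 4 × 25.94 / (6.022 × 10²³ × 2.62) = 6.576 × 10^-23 cm³, so a = 4.036 × 10^-8 cm = 404 pm.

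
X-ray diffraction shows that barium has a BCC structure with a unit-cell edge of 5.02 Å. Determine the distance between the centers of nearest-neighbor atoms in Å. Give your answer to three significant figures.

4.35 Å

In a BCC structure, atoms touch along the body diagonal, so √3·a = 4r; the nearest-neighbor distance equals 2r = 0.8660·a.
d = 0.8660 × 5.02 = 4.35 Å.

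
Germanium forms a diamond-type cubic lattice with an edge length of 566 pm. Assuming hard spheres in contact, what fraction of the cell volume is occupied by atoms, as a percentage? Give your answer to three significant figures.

In a diamond cubic lattice nearest neighbors lie along the body diagonal with √3·a = 8r, so r = 0.2165a = 122.5 pm.
Packing fraction = Z·(4/3)πr³ / a³ = 8 × (4/3)π × (122.5)³ / (566)³ = 0.3401 = 34.0%.

34.0%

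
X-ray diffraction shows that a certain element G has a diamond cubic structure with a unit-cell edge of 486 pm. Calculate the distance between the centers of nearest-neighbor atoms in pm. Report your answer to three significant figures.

210 pm

In a diamond cubic structure, nearest neighbors lie along the body diagonal with √3·a = 8r; the nearest-neighbor distance equals 2r = 0.4330·a.
d = 0.4330 × 486 = 210 pm.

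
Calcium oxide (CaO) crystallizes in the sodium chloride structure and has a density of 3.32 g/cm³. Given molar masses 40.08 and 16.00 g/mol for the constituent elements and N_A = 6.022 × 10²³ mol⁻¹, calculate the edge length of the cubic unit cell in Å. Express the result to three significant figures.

4.82 Å

M(CaO) = 56.08 g/mol; Z = 4 formula units per cell.
a³ = Z·M/(N_A·ρ) = 4 × 56.08 / (6.022 × 10²³ × 3.32) = 1.122 × 10^-22 cm³, so a = 4.823 × 10^-8 cm = 4.82 Å.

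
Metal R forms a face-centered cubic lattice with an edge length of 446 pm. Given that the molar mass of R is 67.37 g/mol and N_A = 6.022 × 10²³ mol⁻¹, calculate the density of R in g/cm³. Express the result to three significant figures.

5.04 g/cm³

An FCC unit cell contains Z = 4 atoms.
Cell volume: a³ = (446 pm)³ = (4.460 × 10^-8 cm)³ = 8.872 × 10^-23 cm³.
ρ = Z·M/(N_A·a³) = 4 × 67.37 / (6.022 × 10²³ × 8.872 × 10^-23) = 5.044 g/cm³.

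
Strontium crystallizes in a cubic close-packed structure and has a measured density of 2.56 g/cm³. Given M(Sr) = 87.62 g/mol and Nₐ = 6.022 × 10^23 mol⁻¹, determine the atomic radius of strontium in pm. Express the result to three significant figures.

For an FCC cell (Z = 4), a³ = Z·M/(N_A·ρ) = 4 × 87.62 / (6.022 × 10²³ × 2.560) = 2.273 × 10^-22 cm³, so a = 6.103 × 10^-8 cm = 610.3 pm.
Atoms touch along the face diagonal, so √2·a = 4r, so r = 0.3536 × a = 216 pm.

216 pm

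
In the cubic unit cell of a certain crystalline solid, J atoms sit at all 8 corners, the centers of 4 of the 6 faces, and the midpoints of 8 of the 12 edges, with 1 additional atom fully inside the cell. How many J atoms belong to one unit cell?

6

Corner atoms are shared by 8 cells (1/8 each), face atoms by 2 (1/2 each), edge atoms by 4 (1/4 each), interior atoms are unshared.
Net atoms = 8 × 1/8 + 4 × 1/2 + 8 × 1/4 + 1 = 1 + 2 + 2 + 1 = 6.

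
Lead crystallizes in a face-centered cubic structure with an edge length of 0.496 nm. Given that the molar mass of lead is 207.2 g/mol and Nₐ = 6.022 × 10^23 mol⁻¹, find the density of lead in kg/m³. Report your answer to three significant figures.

11300 kg/m³

An FCC unit cell contains Z = 4 atoms.
Cell volume: a³ = (0.496 nm)³ = (4.960 × 10^-8 cm)³ = 1.220 × 10^-22 cm³.
ρ = Z·M/(N_A·a³) = 4 × 207.2 / (6.022 × 10²³ × 1.220 × 10^-22) = 11.28 g/cm³ = 11300 kg/m³.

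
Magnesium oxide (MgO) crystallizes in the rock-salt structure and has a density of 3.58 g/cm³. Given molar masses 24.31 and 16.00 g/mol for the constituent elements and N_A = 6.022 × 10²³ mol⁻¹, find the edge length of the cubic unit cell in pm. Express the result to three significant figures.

421 pm

M(MgO) = 40.31 g/mol; Z = 4 formula units per cell.
a³ = Z·M/(N_A·ρ) = 4 × 40.31 / (6.022 × 10²³ × 3.58) = 7.479 × 10^-23 cm³, so a = 4.213 × 10^-8 cm = 421 pm.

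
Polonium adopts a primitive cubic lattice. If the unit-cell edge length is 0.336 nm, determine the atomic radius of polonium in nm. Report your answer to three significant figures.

In a simple cubic lattice, atoms touch along the cell edge, so a = 2r.
r = a/2 = 0.336/2 = 0.168 nm.

0.168 nm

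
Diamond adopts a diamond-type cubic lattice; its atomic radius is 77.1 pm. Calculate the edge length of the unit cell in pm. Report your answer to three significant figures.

356 pm

In a diamond cubic lattice, nearest neighbors lie along the body diagonal with √3·a = 8r.
a = 8r/√3 = 8 × 77.1 / 1.7321 = 356 pm.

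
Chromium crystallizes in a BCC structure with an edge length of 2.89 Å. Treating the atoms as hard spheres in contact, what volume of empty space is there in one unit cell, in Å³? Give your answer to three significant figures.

7.72 Å³

In a BCC lattice atoms touch along the body diagonal, so √3·a = 4r, so r = 0.4330a = 1.251 Å.
V_cell = a³ = 24.14 Å³; V_atoms = 2 × (4/3)πr³ = 16.42 Å³.
Empty space = 24.14 − 16.42 = 7.72 Å³.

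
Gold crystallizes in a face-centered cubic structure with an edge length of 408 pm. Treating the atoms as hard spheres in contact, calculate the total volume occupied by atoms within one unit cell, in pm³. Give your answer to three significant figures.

In an FCC lattice atoms touch along the face diagonal, so √2·a = 4r, so r = 0.3536a = 144.2 pm.
V_atoms = Z × (4/3)πr³ = 4 × (4/3)π × (144.2)³ = 5.03 × 10^7 pm³.

5.03 × 10^7 pm³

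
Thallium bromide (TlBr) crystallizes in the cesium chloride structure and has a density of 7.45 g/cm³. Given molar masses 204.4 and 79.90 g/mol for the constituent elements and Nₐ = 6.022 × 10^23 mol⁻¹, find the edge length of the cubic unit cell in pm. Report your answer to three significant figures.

M(TlBr) = 284.3 g/mol; Z = 1 formula unit per cell.
a³ = Z·M/(N_A·ρ) = 1 × 284.3 / (6.022 × 10²³ × 7.45) = 6.337 × 10^-23 cm³, so a = 3.987 × 10^-8 cm = 399 pm.

399 pm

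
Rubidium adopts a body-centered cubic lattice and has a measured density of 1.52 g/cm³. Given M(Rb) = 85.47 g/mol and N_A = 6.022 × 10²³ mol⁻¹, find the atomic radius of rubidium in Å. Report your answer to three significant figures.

2.48 Å

For a BCC cell (Z = 2), a³ = Z·M/(N_A·ρ) = 2 × 85.47 / (6.022 × 10²³ × 1.520) = 1.867 × 10^-22 cm³, so a = 5.716 × 10^-8 cm = 5.716 Å.
Atoms touch along the body diagonal, so √3·a = 4r, so r = 0.4330 × a = 2.48 Å.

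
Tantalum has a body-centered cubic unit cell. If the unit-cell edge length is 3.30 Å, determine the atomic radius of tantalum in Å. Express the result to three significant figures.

1.43 Å

In a BCC lattice, atoms touch along the body diagonal, so √3·a = 4r.
r = √3·a/4 = 1.7321 × 3.30 / 4 = 1.43 Å.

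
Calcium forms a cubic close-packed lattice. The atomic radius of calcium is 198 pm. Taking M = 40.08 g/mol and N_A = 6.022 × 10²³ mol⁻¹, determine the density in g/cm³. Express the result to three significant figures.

In an FCC lattice, atoms touch along the face diagonal, so √2·a = 4r, giving a = 560.0 pm = 5.600 × 10^-8 cm.
With Z = 4, ρ = Z·M/(N_A·a³) = 4 × 40.08 / (6.022 × 10²³ × 1.756 × 10^-22) = 1.516 g/cm³.

1.52 g/cm³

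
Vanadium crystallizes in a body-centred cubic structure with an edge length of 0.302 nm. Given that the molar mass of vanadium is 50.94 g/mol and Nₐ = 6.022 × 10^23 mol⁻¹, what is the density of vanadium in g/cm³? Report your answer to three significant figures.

A BCC unit cell contains Z = 2 atoms.
Cell volume: a³ = (0.302 nm)³ = (3.020 × 10^-8 cm)³ = 2.754 × 10^-23 cm³.
ρ = Z·M/(N_A·a³) = 2 × 50.94 / (6.022 × 10²³ × 2.754 × 10^-23) = 6.142 g/cm³.

6.14 g/cm³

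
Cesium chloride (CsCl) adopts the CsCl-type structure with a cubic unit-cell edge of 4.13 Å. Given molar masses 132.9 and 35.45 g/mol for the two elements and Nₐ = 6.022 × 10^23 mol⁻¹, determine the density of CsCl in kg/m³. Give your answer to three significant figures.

3970 kg/m³

The CsCl-type structure contains Z = 1 formula unit per cell; M(CsCl) = 132.9 + 35.45 = 168.35 g/mol.
a³ = (4.130 × 10^-8 cm)³ = 7.044 × 10^-23 cm³.
ρ = 1 × 168.35 / (6.022 × 10²³ × 7.044 × 10^-23) = 3.968 g/cm³ = 3970 kg/m³.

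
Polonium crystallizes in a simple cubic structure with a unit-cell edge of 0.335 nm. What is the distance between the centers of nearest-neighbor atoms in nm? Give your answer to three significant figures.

0.335 nm

In a simple cubic structure, atoms touch along the cell edge, so a = 2r; the nearest-neighbor distance equals 2r = 1.000·a.
d = 1.000 × 0.335 = 0.335 nm.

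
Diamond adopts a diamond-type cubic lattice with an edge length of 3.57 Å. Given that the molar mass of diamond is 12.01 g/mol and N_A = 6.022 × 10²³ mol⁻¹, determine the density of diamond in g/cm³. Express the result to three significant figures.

A diamond cubic unit cell contains Z = 8 atoms.
Cell volume: a³ = (3.57 Å)³ = (3.570 × 10^-8 cm)³ = 4.550 × 10^-23 cm³.
ρ = Z·M/(N_A·a³) = 8 × 12.01 / (6.022 × 10²³ × 4.550 × 10^-23) = 3.507 g/cm³.

3.51 g/cm³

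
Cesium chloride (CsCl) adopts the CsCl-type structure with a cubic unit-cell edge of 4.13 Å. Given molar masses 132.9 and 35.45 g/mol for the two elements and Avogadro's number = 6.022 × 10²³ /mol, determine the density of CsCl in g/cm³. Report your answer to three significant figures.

3.97 g/cm³

The CsCl-type structure contains Z = 1 formula unit per cell; M(CsCl) = 132.9 + 35.45 = 168.35 g/mol.
a³ = (4.130 × 10^-8 cm)³ = 7.044 × 10^-23 cm³.
ρ = 1 × 168.35 / (6.022 × 10²³ × 7.044 × 10^-23) = 3.968 g/cm³.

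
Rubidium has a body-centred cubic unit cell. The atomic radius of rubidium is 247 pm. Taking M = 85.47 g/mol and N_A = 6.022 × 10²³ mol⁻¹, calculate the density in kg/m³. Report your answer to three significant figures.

1530 kg/m³

In a BCC lattice, atoms touch along the body diagonal, so √3·a = 4r, giving a = 570.4 pm = 5.704 × 10^-8 cm.
With Z = 2, ρ = Z·M/(N_A·a³) = 2 × 85.47 / (6.022 × 10²³ × 1.856 × 10^-22) = 1.529 g/cm³ = 1530 kg/m³.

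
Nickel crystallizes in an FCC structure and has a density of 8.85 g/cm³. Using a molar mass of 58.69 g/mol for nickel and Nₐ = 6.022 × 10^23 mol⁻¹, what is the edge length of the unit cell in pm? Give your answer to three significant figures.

With Z = 4 atoms per FCC cell, a³ = Z·M/(N_A·ρ) = 4 × 58.69 / (6.022 × 10²³ × 8.850 g/cm³) = 4.405 × 10^-23 cm³.
a = (4.405 × 10^-23)^(1/3) = 3.532 × 10^-8 cm = 353 pm.

353 pm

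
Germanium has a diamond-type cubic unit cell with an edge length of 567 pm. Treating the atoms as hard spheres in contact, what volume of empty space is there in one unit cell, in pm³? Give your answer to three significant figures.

1.20 × 10^8 pm³

In a diamond cubic lattice nearest neighbors lie along the body diagonal with √3·a = 8r, so r = 0.2165a = 122.8 pm.
V_cell = a³ = 1.823 × 10^8 pm³; V_atoms = 8 × (4/3)πr³ = 6.199 × 10^7 pm³.
Empty space = 1.823 × 10^8 − 6.199 × 10^7 = 1.20 × 10^8 pm³.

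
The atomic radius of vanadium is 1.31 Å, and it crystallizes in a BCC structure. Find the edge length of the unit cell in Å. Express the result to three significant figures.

3.03 Å

In a BCC lattice, atoms touch along the body diagonal, so √3·a = 4r.
a = 4r/√3 = 4 × 1.31 / 1.7321 = 3.03 Å.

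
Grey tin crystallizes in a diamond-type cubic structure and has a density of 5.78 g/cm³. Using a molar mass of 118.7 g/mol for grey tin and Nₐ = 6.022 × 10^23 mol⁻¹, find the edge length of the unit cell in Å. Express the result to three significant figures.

With Z = 8 atoms per diamond cubic cell, a³ = Z·M/(N_A·ρ) = 8 × 118.7 / (6.022 × 10²³ × 5.780 g/cm³) = 2.728 × 10^-22 cm³.
a = (2.728 × 10^-22)^(1/3) = 6.486 × 10^-8 cm = 6.49 Å.

6.49 Å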